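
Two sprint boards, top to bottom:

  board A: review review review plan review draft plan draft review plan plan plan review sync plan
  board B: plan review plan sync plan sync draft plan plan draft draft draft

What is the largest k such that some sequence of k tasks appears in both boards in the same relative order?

Pick review [3,2] → plan [4,3] → plan [7,5] → draft [8,7] → plan [10,8] → plan [11,9]; all 6 tasks appear in both, in order. dp[15][12] = 6 confirms this is the maximum.

6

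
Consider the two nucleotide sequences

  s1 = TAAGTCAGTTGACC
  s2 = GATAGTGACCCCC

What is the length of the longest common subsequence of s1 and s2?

One common subsequence of length 9: A (s1 #3, s2 #2), then T (s1 #5, s2 #3), then A (s1 #7, s2 #4), then G (s1 #8, s2 #5), then T (s1 #10, s2 #6), then G (s1 #11, s2 #7), then A (s1 #12, s2 #8), then C (s1 #13, s2 #12), then C (s1 #14, s2 #13). dp[14][13] = 9 confirms this is the maximum.

9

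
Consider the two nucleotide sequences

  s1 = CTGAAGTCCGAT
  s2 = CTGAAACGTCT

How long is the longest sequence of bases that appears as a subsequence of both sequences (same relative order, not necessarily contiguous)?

9

Let dp[i][j] be the LCS length of the first i bases of s1 and the first j bases of s2. dp[i][j] = dp[i-1][j-1]+1 when the i-th and j-th bases match, else max(dp[i-1][j], dp[i][j-1]).
    ·  C  T  G  A  A  A  C  G  T  C  T
 ·  0  0  0  0  0  0  0  0  0  0  0  0
 C  0  1  1  1  1  1  1  1  1  1  1  1
 T  0  1  2  2  2  2  2  2  2  2  2  2
 G  0  1  2  3  3  3  3  3  3  3  3  3
 A  0  1  2  3  4  4  4  4  4  4  4  4
 A  0  1  2  3  4  5  5  5  5  5  5  5
 G  0  1  2  3  4  5  5  5  6  6  6  6
 T  0  1  2  3  4  5  5  5  6  7  7  7
 C  0  1  2  3  4  5  5  6  6  7  8  8
 C  0  1  2  3  4  5  5  6  6  7  8  8
 G  0  1  2  3  4  5  5  6  7  7  8  8
 A  0  1  2  3  4  5  6  6  7  7  8  8
 T  0  1  2  3  4  5  6  6  7  8  8  9
dp[12][11] = 9. One LCS (by backtracking along matches): CTGAAGTCT.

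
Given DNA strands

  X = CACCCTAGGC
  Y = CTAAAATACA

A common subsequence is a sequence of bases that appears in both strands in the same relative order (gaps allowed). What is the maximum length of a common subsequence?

Let dp[i][j] be the LCS length of the first i bases of X and the first j bases of Y. dp[i][j] = dp[i-1][j-1]+1 when the i-th and j-th bases match, else max(dp[i-1][j], dp[i][j-1]).
    ·  C  T  A  A  A  A  T  A  C  A
 ·  0  0  0  0  0  0  0  0  0  0  0
 C  0  1  1  1  1  1  1  1  1  1  1
 A  0  1  1  2  2  2  2  2  2  2  2
 C  0  1  1  2  2  2  2  2  2  3  3
 C  0  1  1  2  2  2  2  2  2  3  3
 C  0  1  1  2  2  2  2  2  2  3  3
 T  0  1  2  2  2  2  2  3  3  3  3
 A  0  1  2  3  3  3  3  3  4  4  4
 G  0  1  2  3  3  3  3  3  4  4  4
 G  0  1  2  3  3  3  3  3  4  4  4
 C  0  1  2  3  3  3  3  3  4  5  5
dp[10][10] = 5. One LCS (by backtracking along matches): CATAC.

5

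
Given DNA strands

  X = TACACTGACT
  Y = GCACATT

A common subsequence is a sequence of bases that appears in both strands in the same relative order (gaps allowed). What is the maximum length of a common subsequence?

Pick A [2,3] → C [3,4] → A [4,5] → T [6,6] → T [10,7]; all 5 bases appear in both, in order, and the DP table's final entry dp[10][7] is also 5, so no common subsequence is longer.

5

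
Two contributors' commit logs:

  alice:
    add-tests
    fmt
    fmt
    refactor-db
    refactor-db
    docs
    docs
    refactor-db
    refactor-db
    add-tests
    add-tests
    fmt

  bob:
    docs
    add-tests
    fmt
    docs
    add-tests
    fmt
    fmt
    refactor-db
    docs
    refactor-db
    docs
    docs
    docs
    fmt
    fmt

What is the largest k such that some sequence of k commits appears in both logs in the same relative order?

Pick add-tests (alice #1, bob #5), then fmt (alice #2, bob #6), then fmt (alice #3, bob #7), then refactor-db (alice #4, bob #8), then refactor-db (alice #5, bob #10), then docs (alice #6, bob #12), then docs (alice #7, bob #13), then fmt (alice #12, bob #15); all 8 commits appear in both, in order, and the DP table's final entry dp[12][15] is also 8, so no common subsequence is longer.

8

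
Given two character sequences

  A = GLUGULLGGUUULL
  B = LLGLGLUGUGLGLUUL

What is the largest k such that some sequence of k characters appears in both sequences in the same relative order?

10

One common subsequence of length 10: G [1,5], L [2,6], U [3,7], G [4,8], U [5,9], L [6,11], L [7,13], U [11,14], U [12,15], L [14,16], and the DP table's final entry dp[14][16] is also 10, so no common subsequence is longer.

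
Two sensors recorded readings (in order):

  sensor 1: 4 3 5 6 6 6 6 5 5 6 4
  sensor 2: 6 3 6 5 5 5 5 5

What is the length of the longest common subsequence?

Match 3 [2,2], 5 [3,6], 5 [8,7], 5 [9,8] — 4 values in the same relative order in both, and the DP table's final entry dp[11][8] is also 4, so no common subsequence is longer.

4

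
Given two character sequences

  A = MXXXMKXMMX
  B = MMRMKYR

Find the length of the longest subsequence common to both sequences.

Pick M at A[1]=B[2] → M at A[5]=B[4] → K at A[6]=B[5]; all 3 characters appear in both, in order. Since dp[10][7] = 3, nothing longer is possible.

3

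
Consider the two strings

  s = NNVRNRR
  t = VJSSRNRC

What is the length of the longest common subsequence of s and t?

4

Let dp[i][j] be the LCS length of the first i characters of s and the first j characters of t. dp[i][j] = dp[i-1][j-1]+1 when the i-th and j-th characters match, else max(dp[i-1][j], dp[i][j-1]).
    ·  V  J  S  S  R  N  R  C
 ·  0  0  0  0  0  0  0  0  0
 N  0  0  0  0  0  0  1  1  1
 N  0  0  0  0  0  0  1  1  1
 V  0  1  1  1  1  1  1  1  1
 R  0  1  1  1  1  2  2  2  2
 N  0  1  1  1  1  2  3  3  3
 R  0  1  1  1  1  2  3  4  4
 R  0  1  1  1  1  2  3  4  4
dp[7][8] = 4. One LCS (by backtracking along matches): VRNR.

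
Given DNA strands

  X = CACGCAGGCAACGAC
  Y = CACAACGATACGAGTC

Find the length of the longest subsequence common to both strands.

One common subsequence of length 11: C at X[1]=Y[1], A at X[2]=Y[2], C at X[3]=Y[3], C at X[5]=Y[6], G at X[8]=Y[7], A at X[10]=Y[8], A at X[11]=Y[10], C at X[12]=Y[11], G at X[13]=Y[12], A at X[14]=Y[13], C at X[15]=Y[16]. Since dp[15][16] = 11, nothing longer is possible.

11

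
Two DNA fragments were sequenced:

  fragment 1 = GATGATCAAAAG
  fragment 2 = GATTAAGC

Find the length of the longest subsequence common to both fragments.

Taking G (fragment 1 #1, fragment 2 #1), A (fragment 1 #2, fragment 2 #2), T (fragment 1 #3, fragment 2 #3), T (fragment 1 #6, fragment 2 #4), A (fragment 1 #10, fragment 2 #5), A (fragment 1 #11, fragment 2 #6), G (fragment 1 #12, fragment 2 #7) gives a common subsequence of length 7, and the DP table's final entry dp[12][8] is also 7, so no common subsequence is longer.

7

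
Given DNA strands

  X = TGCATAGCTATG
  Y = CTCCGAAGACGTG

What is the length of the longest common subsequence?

One common subsequence of length 8: T at X[1]=Y[2]; then G at X[2]=Y[5]; then A at X[4]=Y[6]; then A at X[6]=Y[7]; then G at X[7]=Y[8]; then C at X[8]=Y[10]; then T at X[11]=Y[12]; then G at X[12]=Y[13]. dp[12][13] = 8 confirms this is the maximum.

8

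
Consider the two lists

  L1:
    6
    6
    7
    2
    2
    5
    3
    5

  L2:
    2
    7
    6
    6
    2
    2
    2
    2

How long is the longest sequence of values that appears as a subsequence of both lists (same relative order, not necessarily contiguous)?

Pick 6 (L1 #1, L2 #3) → 6 (L1 #2, L2 #4) → 2 (L1 #4, L2 #7) → 2 (L1 #5, L2 #8); all 4 values appear in both, in order. Since dp[8][8] = 4, nothing longer is possible.

4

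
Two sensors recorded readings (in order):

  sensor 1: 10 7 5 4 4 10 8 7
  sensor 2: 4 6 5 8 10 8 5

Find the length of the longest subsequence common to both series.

3

One common subsequence of length 3: 5 (sensor 1 #3, sensor 2 #3), 10 (sensor 1 #6, sensor 2 #5), 8 (sensor 1 #7, sensor 2 #6), and the DP table's final entry dp[8][7] is also 3, so no common subsequence is longer.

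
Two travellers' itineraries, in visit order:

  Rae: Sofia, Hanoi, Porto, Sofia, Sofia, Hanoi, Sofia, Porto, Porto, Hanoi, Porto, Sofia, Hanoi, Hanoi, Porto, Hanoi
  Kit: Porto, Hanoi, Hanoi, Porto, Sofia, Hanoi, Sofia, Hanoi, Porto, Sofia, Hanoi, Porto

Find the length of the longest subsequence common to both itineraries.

Taking Hanoi (Rae #2, Kit #3), Porto (Rae #3, Kit #4), Sofia (Rae #5, Kit #5), Hanoi (Rae #6, Kit #6), Sofia (Rae #7, Kit #7), Hanoi (Rae #10, Kit #8), Porto (Rae #11, Kit #9), Sofia (Rae #12, Kit #10), Hanoi (Rae #14, Kit #11), Porto (Rae #15, Kit #12) gives a common subsequence of length 10. The LCS DP gives dp[16][12] = 10, so this is optimal.

10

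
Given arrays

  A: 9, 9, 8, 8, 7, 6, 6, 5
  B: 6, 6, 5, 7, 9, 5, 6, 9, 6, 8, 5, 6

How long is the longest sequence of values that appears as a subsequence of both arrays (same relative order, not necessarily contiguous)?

4

Match 9 at A[1]=B[5]; then 9 at A[2]=B[8]; then 8 at A[3]=B[10]; then 6 at A[7]=B[12] — 4 values in the same relative order in both. The LCS DP gives dp[8][12] = 4, so this is optimal.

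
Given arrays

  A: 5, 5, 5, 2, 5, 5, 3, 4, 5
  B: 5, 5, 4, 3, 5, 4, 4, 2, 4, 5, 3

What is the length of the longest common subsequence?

Match 5 (A #1, B #1); then 5 (A #2, B #2); then 5 (A #3, B #5); then 2 (A #4, B #8); then 5 (A #6, B #10); then 3 (A #7, B #11) — 6 values in the same relative order in both. The LCS DP gives dp[9][11] = 6, so this is optimal.

6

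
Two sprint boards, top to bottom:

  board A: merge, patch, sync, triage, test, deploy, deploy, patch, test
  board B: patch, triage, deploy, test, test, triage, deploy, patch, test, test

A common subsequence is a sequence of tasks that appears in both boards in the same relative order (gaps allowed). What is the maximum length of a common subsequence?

Match patch (board A #2, board B #1), triage (board A #4, board B #2), test (board A #5, board B #5), deploy (board A #7, board B #7), patch (board A #8, board B #8), test (board A #9, board B #10) — 6 tasks in the same relative order in both, and the DP table's final entry dp[9][10] is also 6, so no common subsequence is longer.

6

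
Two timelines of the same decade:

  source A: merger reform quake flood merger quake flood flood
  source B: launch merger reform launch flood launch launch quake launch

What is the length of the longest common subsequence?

One common subsequence of length 4: merger [1,2] → reform [2,3] → flood [4,5] → quake [6,8]. dp[8][9] = 4 confirms this is the maximum.

4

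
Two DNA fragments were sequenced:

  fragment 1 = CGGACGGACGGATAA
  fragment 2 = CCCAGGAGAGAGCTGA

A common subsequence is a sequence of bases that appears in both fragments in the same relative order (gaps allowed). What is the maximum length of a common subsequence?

10

One common subsequence of length 10: C (fragment 1 #1, fragment 2 #3), then G (fragment 1 #2, fragment 2 #5), then G (fragment 1 #3, fragment 2 #6), then A (fragment 1 #4, fragment 2 #7), then G (fragment 1 #6, fragment 2 #8), then G (fragment 1 #7, fragment 2 #10), then A (fragment 1 #8, fragment 2 #11), then C (fragment 1 #9, fragment 2 #13), then G (fragment 1 #11, fragment 2 #15), then A (fragment 1 #15, fragment 2 #16), and the DP table's final entry dp[15][16] is also 10, so no common subsequence is longer.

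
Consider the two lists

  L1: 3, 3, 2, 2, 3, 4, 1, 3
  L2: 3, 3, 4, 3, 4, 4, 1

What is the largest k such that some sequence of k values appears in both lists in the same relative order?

Let dp[i][j] be the LCS length of the first i values of L1 and the first j values of L2. dp[i][j] = dp[i-1][j-1]+1 when the i-th and j-th values match, else max(dp[i-1][j], dp[i][j-1]).
    ·  3  3  4  3  4  4  1
 ·  0  0  0  0  0  0  0  0
 3  0  1  1  1  1  1  1  1
 3  0  1  2  2  2  2  2  2
 2  0  1  2  2  2  2  2  2
 2  0  1  2  2  2  2  2  2
 3  0  1  2  2  3  3  3  3
 4  0  1  2  3  3  4  4  4
 1  0  1  2  3  3  4  4  5
 3  0  1  2  3  4  4  4  5
dp[8][7] = 5. One LCS (by backtracking along matches): 3, 3, 3, 4, 1.

5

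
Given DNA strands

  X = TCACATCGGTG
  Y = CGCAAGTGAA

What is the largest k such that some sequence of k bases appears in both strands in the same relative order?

6

Let dp[i][j] be the LCS length of the first i bases of X and the first j bases of Y. dp[i][j] = dp[i-1][j-1]+1 when the i-th and j-th bases match, else max(dp[i-1][j], dp[i][j-1]).
    ·  C  G  C  A  A  G  T  G  A  A
 ·  0  0  0  0  0  0  0  0  0  0  0
 T  0  0  0  0  0  0  0  1  1  1  1
 C  0  1  1  1  1  1  1  1  1  1  1
 A  0  1  1  1  2  2  2  2  2  2  2
 C  0  1  1  2  2  2  2  2  2  2  2
 A  0  1  1  2  3  3  3  3  3  3  3
 T  0  1  1  2  3  3  3  4  4  4  4
 C  0  1  1  2  3  3  3  4  4  4  4
 G  0  1  2  2  3  3  4  4  5  5  5
 G  0  1  2  2  3  3  4  4  5  5  5
 T  0  1  2  2  3  3  4  5  5  5  5
 G  0  1  2  2  3  3  4  5  6  6  6
dp[11][10] = 6. One LCS (by backtracking along matches): CAAGTG.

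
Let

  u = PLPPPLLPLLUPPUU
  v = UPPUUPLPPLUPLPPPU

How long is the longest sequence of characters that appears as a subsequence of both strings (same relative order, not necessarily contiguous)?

Taking P at u[1]=v[6] → L at u[2]=v[7] → P at u[3]=v[8] → P at u[4]=v[9] → P at u[5]=v[12] → L at u[7]=v[13] → P at u[8]=v[14] → P at u[12]=v[15] → P at u[13]=v[16] → U at u[15]=v[17] gives a common subsequence of length 10. Since dp[15][17] = 10, nothing longer is possible.

10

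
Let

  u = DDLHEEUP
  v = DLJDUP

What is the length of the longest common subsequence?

4

Taking D at u[1]=v[1], then D at u[2]=v[4], then U at u[7]=v[5], then P at u[8]=v[6] gives a common subsequence of length 4. The LCS DP gives dp[8][6] = 4, so this is optimal.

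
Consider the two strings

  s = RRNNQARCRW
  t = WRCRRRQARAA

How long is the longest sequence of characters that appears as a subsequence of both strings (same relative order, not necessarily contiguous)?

5

Let dp[i][j] be the LCS length of the first i characters of s and the first j characters of t. dp[i][j] = dp[i-1][j-1]+1 when the i-th and j-th characters match, else max(dp[i-1][j], dp[i][j-1]).
    ·  W  R  C  R  R  R  Q  A  R  A  A
 ·  0  0  0  0  0  0  0  0  0  0  0  0
 R  0  0  1  1  1  1  1  1  1  1  1  1
 R  0  0  1  1  2  2  2  2  2  2  2  2
 N  0  0  1  1  2  2  2  2  2  2  2  2
 N  0  0  1  1  2  2  2  2  2  2  2  2
 Q  0  0  1  1  2  2  2  3  3  3  3  3
 A  0  0  1  1  2  2  2  3  4  4  4  4
 R  0  0  1  1  2  3  3  3  4  5  5  5
 C  0  0  1  2  2  3  3  3  4  5  5  5
 R  0  0  1  2  3  3  4  4  4  5  5  5
 W  0  1  1  2  3  3  4  4  4  5  5  5
dp[10][11] = 5. One LCS (by backtracking along matches): RRQAR.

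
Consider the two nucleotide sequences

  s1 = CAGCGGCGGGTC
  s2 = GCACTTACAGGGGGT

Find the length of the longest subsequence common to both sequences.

Taking C at s1[1]=s2[4], A at s1[2]=s2[7], C at s1[4]=s2[8], G at s1[5]=s2[10], G at s1[6]=s2[11], G at s1[8]=s2[12], G at s1[9]=s2[13], G at s1[10]=s2[14], T at s1[11]=s2[15] gives a common subsequence of length 9, and the DP table's final entry dp[12][15] is also 9, so no common subsequence is longer.

9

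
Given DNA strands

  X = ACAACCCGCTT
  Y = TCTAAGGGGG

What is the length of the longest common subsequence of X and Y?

4

Let dp[i][j] be the LCS length of the first i bases of X and the first j bases of Y. dp[i][j] = dp[i-1][j-1]+1 when the i-th and j-th bases match, else max(dp[i-1][j], dp[i][j-1]).
    ·  T  C  T  A  A  G  G  G  G  G
 ·  0  0  0  0  0  0  0  0  0  0  0
 A  0  0  0  0  1  1  1  1  1  1  1
 C  0  0  1  1  1  1  1  1  1  1  1
 A  0  0  1  1  2  2  2  2  2  2  2
 A  0  0  1  1  2  3  3  3  3  3  3
 C  0  0  1  1  2  3  3  3  3  3  3
 C  0  0  1  1  2  3  3  3  3  3  3
 C  0  0  1  1  2  3  3  3  3  3  3
 G  0  0  1  1  2  3  4  4  4  4  4
 C  0  0  1  1  2  3  4  4  4  4  4
 T  0  1  1  2  2  3  4  4  4  4  4
 T  0  1  1  2  2  3  4  4  4  4  4
dp[11][10] = 4. One LCS (by backtracking along matches): CAAG.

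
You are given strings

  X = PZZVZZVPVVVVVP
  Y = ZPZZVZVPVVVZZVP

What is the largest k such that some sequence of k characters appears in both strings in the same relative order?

12

Taking P (X #1, Y #2), Z (X #2, Y #3), Z (X #3, Y #4), V (X #4, Y #5), Z (X #6, Y #6), V (X #7, Y #7), P (X #8, Y #8), V (X #9, Y #9), V (X #10, Y #10), V (X #11, Y #11), V (X #13, Y #14), P (X #14, Y #15) gives a common subsequence of length 12. dp[14][15] = 12 confirms this is the maximum.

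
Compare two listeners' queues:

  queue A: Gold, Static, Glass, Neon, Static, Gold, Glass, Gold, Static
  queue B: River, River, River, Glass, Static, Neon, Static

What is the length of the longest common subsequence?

3

One common subsequence of length 3: Static (queue A #2, queue B #5), then Neon (queue A #4, queue B #6), then Static (queue A #9, queue B #7). Since dp[9][7] = 3, nothing longer is possible.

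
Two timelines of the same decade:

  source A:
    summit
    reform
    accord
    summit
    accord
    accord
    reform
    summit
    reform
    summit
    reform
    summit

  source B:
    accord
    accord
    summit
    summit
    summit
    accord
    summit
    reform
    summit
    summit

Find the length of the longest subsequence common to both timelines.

Pick summit at source A[1]=source B[4], then summit at source A[4]=source B[5], then accord at source A[6]=source B[6], then summit at source A[8]=source B[7], then reform at source A[9]=source B[8], then summit at source A[10]=source B[9], then summit at source A[12]=source B[10]; all 7 events appear in both, in order. Since dp[12][10] = 7, nothing longer is possible.

7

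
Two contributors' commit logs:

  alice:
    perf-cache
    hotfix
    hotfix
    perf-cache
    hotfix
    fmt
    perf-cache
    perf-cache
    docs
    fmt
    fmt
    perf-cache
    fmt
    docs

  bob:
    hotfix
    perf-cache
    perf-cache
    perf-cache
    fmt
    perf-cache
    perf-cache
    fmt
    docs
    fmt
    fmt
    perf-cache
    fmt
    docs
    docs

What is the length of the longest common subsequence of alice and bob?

One common subsequence of length 11: perf-cache at alice[1]=bob[3], then perf-cache at alice[4]=bob[4], then fmt at alice[6]=bob[5], then perf-cache at alice[7]=bob[6], then perf-cache at alice[8]=bob[7], then docs at alice[9]=bob[9], then fmt at alice[10]=bob[10], then fmt at alice[11]=bob[11], then perf-cache at alice[12]=bob[12], then fmt at alice[13]=bob[13], then docs at alice[14]=bob[15]. Since dp[14][15] = 11, nothing longer is possible.

11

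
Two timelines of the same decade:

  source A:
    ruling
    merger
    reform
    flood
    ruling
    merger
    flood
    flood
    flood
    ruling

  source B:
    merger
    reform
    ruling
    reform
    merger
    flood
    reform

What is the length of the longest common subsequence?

5

Match merger [2,1]; then reform [3,2]; then ruling [5,3]; then merger [6,5]; then flood [7,6] — 5 events in the same relative order in both, and the DP table's final entry dp[10][7] is also 5, so no common subsequence is longer.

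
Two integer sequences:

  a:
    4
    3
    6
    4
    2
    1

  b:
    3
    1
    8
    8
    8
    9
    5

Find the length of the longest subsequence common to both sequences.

2

Let dp[i][j] be the LCS length of the first i values of a and the first j values of b. dp[i][j] = dp[i-1][j-1]+1 when the i-th and j-th values match, else max(dp[i-1][j], dp[i][j-1]).
    ·  3  1  8  8  8  9  5
 ·  0  0  0  0  0  0  0  0
 4  0  0  0  0  0  0  0  0
 3  0  1  1  1  1  1  1  1
 6  0  1  1  1  1  1  1  1
 4  0  1  1  1  1  1  1  1
 2  0  1  1  1  1  1  1  1
 1  0  1  2  2  2  2  2  2
dp[6][7] = 2. One LCS (by backtracking along matches): 3, 1.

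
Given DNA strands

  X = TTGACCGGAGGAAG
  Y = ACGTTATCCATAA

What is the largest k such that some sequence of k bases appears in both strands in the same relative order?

8

One common subsequence of length 8: T at X[1]=Y[4]; then T at X[2]=Y[5]; then A at X[4]=Y[6]; then C at X[5]=Y[8]; then C at X[6]=Y[9]; then A at X[9]=Y[10]; then A at X[12]=Y[12]; then A at X[13]=Y[13], and the DP table's final entry dp[14][13] is also 8, so no common subsequence is longer.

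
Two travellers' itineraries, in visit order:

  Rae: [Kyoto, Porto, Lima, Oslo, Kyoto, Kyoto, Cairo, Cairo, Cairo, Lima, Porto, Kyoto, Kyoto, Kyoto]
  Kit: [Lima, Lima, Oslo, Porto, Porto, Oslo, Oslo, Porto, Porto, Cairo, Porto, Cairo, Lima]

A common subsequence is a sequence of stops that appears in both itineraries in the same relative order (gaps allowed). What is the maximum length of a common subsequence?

Taking Porto at Rae[2]=Kit[5] → Oslo at Rae[4]=Kit[7] → Cairo at Rae[7]=Kit[10] → Cairo at Rae[9]=Kit[12] → Lima at Rae[10]=Kit[13] gives a common subsequence of length 5. The LCS DP gives dp[14][13] = 5, so this is optimal.

5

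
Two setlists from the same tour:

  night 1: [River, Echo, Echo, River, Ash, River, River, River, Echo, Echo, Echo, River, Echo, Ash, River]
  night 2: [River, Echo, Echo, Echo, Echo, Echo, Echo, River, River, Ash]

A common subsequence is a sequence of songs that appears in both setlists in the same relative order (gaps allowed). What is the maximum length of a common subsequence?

8

Pick River [1,1]; then Echo [2,3]; then Echo [3,4]; then Echo [9,5]; then Echo [10,6]; then Echo [11,7]; then River [12,9]; then Ash [14,10]; all 8 songs appear in both, in order. dp[15][10] = 8 confirms this is the maximum.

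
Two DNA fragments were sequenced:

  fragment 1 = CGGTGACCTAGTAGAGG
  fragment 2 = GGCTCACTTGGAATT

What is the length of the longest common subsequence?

Pick G [2,1]; then G [3,2]; then T [4,4]; then A [6,6]; then C [7,7]; then T [9,9]; then G [11,11]; then A [13,12]; then A [15,13]; all 9 bases appear in both, in order. Since dp[17][15] = 9, nothing longer is possible.

9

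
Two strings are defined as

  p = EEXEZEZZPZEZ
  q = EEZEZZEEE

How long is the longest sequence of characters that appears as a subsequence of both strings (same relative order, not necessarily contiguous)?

Taking E (p #2, q #1) → E (p #4, q #2) → Z (p #5, q #3) → E (p #6, q #4) → Z (p #7, q #5) → Z (p #8, q #6) → E (p #11, q #9) gives a common subsequence of length 7, and the DP table's final entry dp[12][9] is also 7, so no common subsequence is longer.

7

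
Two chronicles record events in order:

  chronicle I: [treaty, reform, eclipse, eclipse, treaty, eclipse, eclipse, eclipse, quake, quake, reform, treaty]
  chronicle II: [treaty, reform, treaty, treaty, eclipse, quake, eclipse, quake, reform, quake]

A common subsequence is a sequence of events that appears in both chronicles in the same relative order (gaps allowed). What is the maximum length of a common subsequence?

Pick treaty at chronicle I[1]=chronicle II[1], then reform at chronicle I[2]=chronicle II[2], then treaty at chronicle I[5]=chronicle II[4], then eclipse at chronicle I[6]=chronicle II[5], then eclipse at chronicle I[8]=chronicle II[7], then quake at chronicle I[9]=chronicle II[8], then quake at chronicle I[10]=chronicle II[10]; all 7 events appear in both, in order. Since dp[12][10] = 7, nothing longer is possible.

7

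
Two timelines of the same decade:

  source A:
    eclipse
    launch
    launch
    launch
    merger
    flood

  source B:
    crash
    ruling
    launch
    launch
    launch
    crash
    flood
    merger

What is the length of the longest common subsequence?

4

Taking launch (source A #2, source B #3), then launch (source A #3, source B #4), then launch (source A #4, source B #5), then merger (source A #5, source B #8) gives a common subsequence of length 4. dp[6][8] = 4 confirms this is the maximum.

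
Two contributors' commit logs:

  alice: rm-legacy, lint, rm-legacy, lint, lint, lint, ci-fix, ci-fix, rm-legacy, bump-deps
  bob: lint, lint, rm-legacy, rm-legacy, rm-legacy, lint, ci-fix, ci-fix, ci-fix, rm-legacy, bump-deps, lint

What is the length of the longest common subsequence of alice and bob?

7

Pick rm-legacy (alice #1, bob #4) → rm-legacy (alice #3, bob #5) → lint (alice #4, bob #6) → ci-fix (alice #7, bob #8) → ci-fix (alice #8, bob #9) → rm-legacy (alice #9, bob #10) → bump-deps (alice #10, bob #11); all 7 commits appear in both, in order. Since dp[10][12] = 7, nothing longer is possible.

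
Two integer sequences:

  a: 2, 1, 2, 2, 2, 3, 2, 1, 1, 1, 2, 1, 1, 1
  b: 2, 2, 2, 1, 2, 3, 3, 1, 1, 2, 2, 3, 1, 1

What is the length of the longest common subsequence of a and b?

Taking 2 [1,1]; then 2 [3,2]; then 2 [4,3]; then 2 [5,5]; then 3 [6,7]; then 1 [8,8]; then 1 [9,9]; then 2 [11,11]; then 1 [13,13]; then 1 [14,14] gives a common subsequence of length 10. Since dp[14][14] = 10, nothing longer is possible.

10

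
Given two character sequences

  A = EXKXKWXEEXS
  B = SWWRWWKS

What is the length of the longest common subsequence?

Pick K (A #5, B #7), then S (A #11, B #8); all 2 characters appear in both, in order. The LCS DP gives dp[11][8] = 2, so this is optimal.

2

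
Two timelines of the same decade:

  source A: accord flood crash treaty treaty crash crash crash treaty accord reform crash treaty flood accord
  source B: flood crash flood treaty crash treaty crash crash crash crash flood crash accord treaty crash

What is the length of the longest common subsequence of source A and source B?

10

Taking flood at source A[2]=source B[1], crash at source A[3]=source B[2], treaty at source A[4]=source B[4], treaty at source A[5]=source B[6], crash at source A[6]=source B[7], crash at source A[7]=source B[8], crash at source A[8]=source B[9], crash at source A[12]=source B[10], flood at source A[14]=source B[11], accord at source A[15]=source B[13] gives a common subsequence of length 10. The LCS DP gives dp[15][15] = 10, so this is optimal.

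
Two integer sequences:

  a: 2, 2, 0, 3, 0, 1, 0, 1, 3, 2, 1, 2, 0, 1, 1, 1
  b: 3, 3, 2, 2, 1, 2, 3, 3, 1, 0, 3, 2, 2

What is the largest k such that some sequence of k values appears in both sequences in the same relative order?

Pick 2 (a #1, b #4), 2 (a #2, b #6), 3 (a #4, b #8), 1 (a #6, b #9), 0 (a #7, b #10), 3 (a #9, b #11), 2 (a #10, b #12), 2 (a #12, b #13); all 8 values appear in both, in order. The LCS DP gives dp[16][13] = 8, so this is optimal.

8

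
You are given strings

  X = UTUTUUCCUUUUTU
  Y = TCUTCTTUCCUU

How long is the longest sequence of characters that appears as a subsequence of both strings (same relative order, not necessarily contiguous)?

8

Match U (X #1, Y #3) → T (X #2, Y #6) → T (X #4, Y #7) → U (X #6, Y #8) → C (X #7, Y #9) → C (X #8, Y #10) → U (X #12, Y #11) → U (X #14, Y #12) — 8 characters in the same relative order in both. Since dp[14][12] = 8, nothing longer is possible.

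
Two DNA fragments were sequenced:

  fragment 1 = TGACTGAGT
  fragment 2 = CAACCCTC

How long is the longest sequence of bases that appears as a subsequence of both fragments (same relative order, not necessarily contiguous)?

3

Taking A (fragment 1 #3, fragment 2 #3), then C (fragment 1 #4, fragment 2 #6), then T (fragment 1 #5, fragment 2 #7) gives a common subsequence of length 3. Since dp[9][8] = 3, nothing longer is possible.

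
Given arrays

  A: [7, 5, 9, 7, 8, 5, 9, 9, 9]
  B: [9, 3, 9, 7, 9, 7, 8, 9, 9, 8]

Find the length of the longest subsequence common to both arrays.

Taking 7 (A #1, B #4); then 9 (A #3, B #5); then 7 (A #4, B #6); then 8 (A #5, B #7); then 9 (A #7, B #8); then 9 (A #8, B #9) gives a common subsequence of length 6, and the DP table's final entry dp[9][10] is also 6, so no common subsequence is longer.

6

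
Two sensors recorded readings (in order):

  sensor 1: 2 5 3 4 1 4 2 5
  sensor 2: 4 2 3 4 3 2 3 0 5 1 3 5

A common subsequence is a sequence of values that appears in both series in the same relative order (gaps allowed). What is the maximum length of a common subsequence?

5

Pick 2 at sensor 1[1]=sensor 2[2]; then 3 at sensor 1[3]=sensor 2[3]; then 4 at sensor 1[4]=sensor 2[4]; then 1 at sensor 1[5]=sensor 2[10]; then 5 at sensor 1[8]=sensor 2[12]; all 5 values appear in both, in order. Since dp[8][12] = 5, nothing longer is possible.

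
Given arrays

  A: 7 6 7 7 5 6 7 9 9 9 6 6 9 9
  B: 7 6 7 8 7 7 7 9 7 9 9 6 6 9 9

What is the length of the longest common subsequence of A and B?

Pick 7 [1,1], then 6 [2,2], then 7 [3,5], then 7 [4,6], then 7 [7,7], then 9 [8,8], then 9 [9,10], then 9 [10,11], then 6 [11,12], then 6 [12,13], then 9 [13,14], then 9 [14,15]; all 12 values appear in both, in order, and the DP table's final entry dp[14][15] is also 12, so no common subsequence is longer.

12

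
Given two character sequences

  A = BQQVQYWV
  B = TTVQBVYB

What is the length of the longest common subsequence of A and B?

One common subsequence of length 3: B at A[1]=B[5] → V at A[4]=B[6] → Y at A[6]=B[7]. dp[8][8] = 3 confirms this is the maximum.

3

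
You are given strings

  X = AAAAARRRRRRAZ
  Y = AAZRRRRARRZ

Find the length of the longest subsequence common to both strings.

Let dp[i][j] be the LCS length of the first i characters of X and the first j characters of Y. dp[i][j] = dp[i-1][j-1]+1 when the i-th and j-th characters match, else max(dp[i-1][j], dp[i][j-1]).
    ·  A  A  Z  R  R  R  R  A  R  R  Z
 ·  0  0  0  0  0  0  0  0  0  0  0  0
 A  0  1  1  1  1  1  1  1  1  1  1  1
 A  0  1  2  2  2  2  2  2  2  2  2  2
 A  0  1  2  2  2  2  2  2  3  3  3  3
 A  0  1  2  2  2  2  2  2  3  3  3  3
 A  0  1  2  2  2  2  2  2  3  3  3  3
 R  0  1  2  2  3  3  3  3  3  4  4  4
 R  0  1  2  2  3  4  4  4  4  4  5  5
 R  0  1  2  2  3  4  5  5  5  5  5  5
 R  0  1  2  2  3  4  5  6  6  6  6  6
 R  0  1  2  2  3  4  5  6  6  7  7  7
 R  0  1  2  2  3  4  5  6  6  7  8  8
 A  0  1  2  2  3  4  5  6  7  7  8  8
 Z  0  1  2  3  3  4  5  6  7  7  8  9
dp[13][11] = 9. One LCS (by backtracking along matches): AARRRRRRZ.

9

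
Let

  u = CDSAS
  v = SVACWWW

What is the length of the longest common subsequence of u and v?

2

Pick S at u[3]=v[1], then A at u[4]=v[3]; all 2 characters appear in both, in order. The LCS DP gives dp[5][7] = 2, so this is optimal.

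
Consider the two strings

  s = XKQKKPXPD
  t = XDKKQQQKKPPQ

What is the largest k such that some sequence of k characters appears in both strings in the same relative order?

7

Let dp[i][j] be the LCS length of the first i characters of s and the first j characters of t. dp[i][j] = dp[i-1][j-1]+1 when the i-th and j-th characters match, else max(dp[i-1][j], dp[i][j-1]).
    ·  X  D  K  K  Q  Q  Q  K  K  P  P  Q
 ·  0  0  0  0  0  0  0  0  0  0  0  0  0
 X  0  1  1  1  1  1  1  1  1  1  1  1  1
 K  0  1  1  2  2  2  2  2  2  2  2  2  2
 Q  0  1  1  2  2  3  3  3  3  3  3  3  3
 K  0  1  1  2  3  3  3  3  4  4  4  4  4
 K  0  1  1  2  3  3  3  3  4  5  5  5  5
 P  0  1  1  2  3  3  3  3  4  5  6  6  6
 X  0  1  1  2  3  3  3  3  4  5  6  6  6
 P  0  1  1  2  3  3  3  3  4  5  6  7  7
 D  0  1  2  2  3  3  3  3  4  5  6  7  7
dp[9][12] = 7. One LCS (by backtracking along matches): XKQKKPP.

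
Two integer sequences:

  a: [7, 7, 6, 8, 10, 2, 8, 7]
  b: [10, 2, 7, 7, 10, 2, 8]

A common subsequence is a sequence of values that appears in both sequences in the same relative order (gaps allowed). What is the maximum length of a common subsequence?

One common subsequence of length 5: 7 at a[1]=b[3]; then 7 at a[2]=b[4]; then 10 at a[5]=b[5]; then 2 at a[6]=b[6]; then 8 at a[7]=b[7], and the DP table's final entry dp[8][7] is also 5, so no common subsequence is longer.

5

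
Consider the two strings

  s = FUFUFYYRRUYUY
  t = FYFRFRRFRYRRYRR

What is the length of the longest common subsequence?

Match F [1,3]; then F [3,5]; then F [5,8]; then Y [6,10]; then Y [7,13]; then R [8,14]; then R [9,15] — 7 characters in the same relative order in both. dp[13][15] = 7 confirms this is the maximum.

7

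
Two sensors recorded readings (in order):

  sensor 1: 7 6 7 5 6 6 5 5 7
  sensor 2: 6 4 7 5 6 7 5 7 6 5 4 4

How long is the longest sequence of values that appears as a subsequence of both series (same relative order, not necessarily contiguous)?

Let dp[i][j] be the LCS length of the first i values of sensor 1 and the first j values of sensor 2. dp[i][j] = dp[i-1][j-1]+1 when the i-th and j-th values match, else max(dp[i-1][j], dp[i][j-1]).
    ·  6  4  7  5  6  7  5  7  6  5  4  4
 ·  0  0  0  0  0  0  0  0  0  0  0  0  0
 7  0  0  0  1  1  1  1  1  1  1  1  1  1
 6  0  1  1  1  1  2  2  2  2  2  2  2  2
 7  0  1  1  2  2  2  3  3  3  3  3  3  3
 5  0  1  1  2  3  3  3  4  4  4  4  4  4
 6  0  1  1  2  3  4  4  4  4  5  5  5  5
 6  0  1  1  2  3  4  4  4  4  5  5  5  5
 5  0  1  1  2  3  4  4  5  5  5  6  6  6
 5  0  1  1  2  3  4  4  5  5  5  6  6  6
 7  0  1  1  2  3  4  5  5  6  6  6  6  6
dp[9][12] = 6. One LCS (by backtracking along matches): 7, 6, 7, 5, 6, 5.

6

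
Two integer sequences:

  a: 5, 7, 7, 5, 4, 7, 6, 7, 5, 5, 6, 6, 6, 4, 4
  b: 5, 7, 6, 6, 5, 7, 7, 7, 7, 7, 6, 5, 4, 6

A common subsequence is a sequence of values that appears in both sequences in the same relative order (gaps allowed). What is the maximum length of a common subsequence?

One common subsequence of length 7: 5 (a #1, b #5) → 7 (a #2, b #8) → 7 (a #3, b #9) → 7 (a #6, b #10) → 6 (a #7, b #11) → 5 (a #9, b #12) → 6 (a #13, b #14). The LCS DP gives dp[15][14] = 7, so this is optimal.

7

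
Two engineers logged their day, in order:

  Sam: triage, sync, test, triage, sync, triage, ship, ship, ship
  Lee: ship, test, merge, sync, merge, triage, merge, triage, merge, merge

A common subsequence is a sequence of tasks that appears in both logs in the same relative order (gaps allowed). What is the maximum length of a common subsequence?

Taking sync at Sam[2]=Lee[4] → triage at Sam[4]=Lee[6] → triage at Sam[6]=Lee[8] gives a common subsequence of length 3. Since dp[9][10] = 3, nothing longer is possible.

3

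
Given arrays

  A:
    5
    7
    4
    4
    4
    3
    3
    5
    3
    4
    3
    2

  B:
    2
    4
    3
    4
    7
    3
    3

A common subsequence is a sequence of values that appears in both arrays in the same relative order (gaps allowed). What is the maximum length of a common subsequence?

4

Let dp[i][j] be the LCS length of the first i values of A and the first j values of B. dp[i][j] = dp[i-1][j-1]+1 when the i-th and j-th values match, else max(dp[i-1][j], dp[i][j-1]).
    ·  2  4  3  4  7  3  3
 ·  0  0  0  0  0  0  0  0
 5  0  0  0  0  0  0  0  0
 7  0  0  0  0  0  1  1  1
 4  0  0  1  1  1  1  1  1
 4  0  0  1  1  2  2  2  2
 4  0  0  1  1  2  2  2  2
 3  0  0  1  2  2  2  3  3
 3  0  0  1  2  2  2  3  4
 5  0  0  1  2  2  2  3  4
 3  0  0  1  2  2  2  3  4
 4  0  0  1  2  3  3  3  4
 3  0  0  1  2  3  3  4  4
 2  0  1  1  2  3  3  4  4
dp[12][7] = 4. One LCS (by backtracking along matches): 4, 4, 3, 3.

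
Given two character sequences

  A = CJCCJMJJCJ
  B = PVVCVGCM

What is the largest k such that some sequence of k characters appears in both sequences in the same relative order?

3

Let dp[i][j] be the LCS length of the first i characters of A and the first j characters of B. dp[i][j] = dp[i-1][j-1]+1 when the i-th and j-th characters match, else max(dp[i-1][j], dp[i][j-1]).
    ·  P  V  V  C  V  G  C  M
 ·  0  0  0  0  0  0  0  0  0
 C  0  0  0  0  1  1  1  1  1
 J  0  0  0  0  1  1  1  1  1
 C  0  0  0  0  1  1  1  2  2
 C  0  0  0  0  1  1  1  2  2
 J  0  0  0  0  1  1  1  2  2
 M  0  0  0  0  1  1  1  2  3
 J  0  0  0  0  1  1  1  2  3
 J  0  0  0  0  1  1  1  2  3
 C  0  0  0  0  1  1  1  2  3
 J  0  0  0  0  1  1  1  2  3
dp[10][8] = 3. One LCS (by backtracking along matches): CCM.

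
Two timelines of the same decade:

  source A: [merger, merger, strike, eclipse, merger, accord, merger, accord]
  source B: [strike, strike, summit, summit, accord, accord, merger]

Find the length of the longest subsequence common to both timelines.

3

Match strike at source A[3]=source B[2], then accord at source A[6]=source B[6], then merger at source A[7]=source B[7] — 3 events in the same relative order in both. The LCS DP gives dp[8][7] = 3, so this is optimal.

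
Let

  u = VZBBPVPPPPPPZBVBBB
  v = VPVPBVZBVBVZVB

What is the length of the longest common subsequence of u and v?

9

Taking V (u #1, v #1), P (u #5, v #2), V (u #6, v #3), P (u #7, v #4), Z (u #13, v #7), B (u #14, v #8), V (u #15, v #9), B (u #16, v #10), B (u #18, v #14) gives a common subsequence of length 9, and the DP table's final entry dp[18][14] is also 9, so no common subsequence is longer.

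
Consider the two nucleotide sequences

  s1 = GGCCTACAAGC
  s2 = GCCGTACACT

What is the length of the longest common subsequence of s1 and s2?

Let dp[i][j] be the LCS length of the first i bases of s1 and the first j bases of s2. dp[i][j] = dp[i-1][j-1]+1 when the i-th and j-th bases match, else max(dp[i-1][j], dp[i][j-1]).
    ·  G  C  C  G  T  A  C  A  C  T
 ·  0  0  0  0  0  0  0  0  0  0  0
 G  0  1  1  1  1  1  1  1  1  1  1
 G  0  1  1  1  2  2  2  2  2  2  2
 C  0  1  2  2  2  2  2  3  3  3  3
 C  0  1  2  3  3  3  3  3  3  4  4
 T  0  1  2  3  3  4  4  4  4  4  5
 A  0  1  2  3  3  4  5  5  5  5  5
 C  0  1  2  3  3  4  5  6  6  6  6
 A  0  1  2  3  3  4  5  6  7  7  7
 A  0  1  2  3  3  4  5  6  7  7  7
 G  0  1  2  3  4  4  5  6  7  7  7
 C  0  1  2  3  4  4  5  6  7  8  8
dp[11][10] = 8. One LCS (by backtracking along matches): GCCTACAC.

8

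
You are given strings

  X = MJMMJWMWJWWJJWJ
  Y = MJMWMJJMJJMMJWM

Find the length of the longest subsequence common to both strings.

10

Pick M (X #1, Y #1) → J (X #2, Y #2) → M (X #3, Y #3) → M (X #4, Y #5) → J (X #5, Y #7) → M (X #7, Y #8) → J (X #9, Y #9) → J (X #12, Y #10) → J (X #13, Y #13) → W (X #14, Y #14); all 10 characters appear in both, in order. The LCS DP gives dp[15][15] = 10, so this is optimal.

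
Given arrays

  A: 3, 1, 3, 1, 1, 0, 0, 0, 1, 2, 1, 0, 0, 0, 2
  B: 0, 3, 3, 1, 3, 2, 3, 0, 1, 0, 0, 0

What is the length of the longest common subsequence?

8

Pick 3 at A[1]=B[3], then 1 at A[2]=B[4], then 3 at A[3]=B[7], then 0 at A[8]=B[8], then 1 at A[11]=B[9], then 0 at A[12]=B[10], then 0 at A[13]=B[11], then 0 at A[14]=B[12]; all 8 values appear in both, in order, and the DP table's final entry dp[15][12] is also 8, so no common subsequence is longer.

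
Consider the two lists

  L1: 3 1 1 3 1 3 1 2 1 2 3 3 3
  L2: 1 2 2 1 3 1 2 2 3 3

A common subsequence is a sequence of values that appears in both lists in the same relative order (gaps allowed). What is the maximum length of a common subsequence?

One common subsequence of length 8: 1 at L1[2]=L2[1], 1 at L1[5]=L2[4], 3 at L1[6]=L2[5], 1 at L1[7]=L2[6], 2 at L1[8]=L2[7], 2 at L1[10]=L2[8], 3 at L1[12]=L2[9], 3 at L1[13]=L2[10], and the DP table's final entry dp[13][10] is also 8, so no common subsequence is longer.

8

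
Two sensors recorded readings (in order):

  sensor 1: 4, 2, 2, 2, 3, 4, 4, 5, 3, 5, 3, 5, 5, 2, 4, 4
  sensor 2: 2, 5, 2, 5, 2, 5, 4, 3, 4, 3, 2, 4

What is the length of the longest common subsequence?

8

One common subsequence of length 8: 2 [2,1], 2 [3,3], 2 [4,5], 3 [5,8], 4 [7,9], 3 [11,10], 2 [14,11], 4 [16,12]. Since dp[16][12] = 8, nothing longer is possible.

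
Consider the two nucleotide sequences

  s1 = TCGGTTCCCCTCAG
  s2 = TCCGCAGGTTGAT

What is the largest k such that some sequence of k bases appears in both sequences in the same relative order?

7

Taking T at s1[1]=s2[1], then C at s1[2]=s2[5], then G at s1[3]=s2[7], then G at s1[4]=s2[8], then T at s1[5]=s2[9], then T at s1[6]=s2[10], then T at s1[11]=s2[13] gives a common subsequence of length 7. dp[14][13] = 7 confirms this is the maximum.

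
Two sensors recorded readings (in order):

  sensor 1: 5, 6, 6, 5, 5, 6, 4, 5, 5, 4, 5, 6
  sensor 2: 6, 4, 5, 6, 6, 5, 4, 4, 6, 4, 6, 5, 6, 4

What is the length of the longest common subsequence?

8

One common subsequence of length 8: 5 (sensor 1 #1, sensor 2 #3) → 6 (sensor 1 #2, sensor 2 #4) → 6 (sensor 1 #3, sensor 2 #5) → 5 (sensor 1 #4, sensor 2 #6) → 6 (sensor 1 #6, sensor 2 #9) → 4 (sensor 1 #7, sensor 2 #10) → 5 (sensor 1 #8, sensor 2 #12) → 4 (sensor 1 #10, sensor 2 #14). dp[12][14] = 8 confirms this is the maximum.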